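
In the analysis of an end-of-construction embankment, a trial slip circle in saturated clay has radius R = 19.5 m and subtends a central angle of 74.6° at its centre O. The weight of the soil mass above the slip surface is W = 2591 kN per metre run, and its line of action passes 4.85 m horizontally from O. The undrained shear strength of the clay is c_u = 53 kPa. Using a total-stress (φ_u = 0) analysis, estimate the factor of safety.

Taking moments about the centre O, the resisting moment is provided by the undrained shear strength acting along the arc:
Arc length L_a = R·θ = 19.5·(74.6°·π/180) = 19.5·1.3020 = 25.39 m
M_R = c_u·L_a·R = 53·25.39·19.5 = 26239.8 kN·m/m
M_D = W·d = 2591·4.85 = 12566.3 kN·m/m
FS = M_R / M_D = 26239.8 / 12566.3 = 2.088

FS = 2.09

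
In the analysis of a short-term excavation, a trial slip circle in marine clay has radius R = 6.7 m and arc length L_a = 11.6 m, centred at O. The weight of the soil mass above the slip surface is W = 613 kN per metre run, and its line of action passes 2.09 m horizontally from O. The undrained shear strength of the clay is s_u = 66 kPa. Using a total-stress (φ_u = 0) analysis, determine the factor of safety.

FS = 4.00

Taking moments about the centre O, the resisting moment is provided by the undrained shear strength acting along the arc:
M_R = s_u·L_a·R = 66·11.60·6.7 = 5129.5 kN·m/m
M_D = W·d = 613·2.09 = 1281.2 kN·m/m
FS = M_R / M_D = 5129.5 / 1281.2 = 4.004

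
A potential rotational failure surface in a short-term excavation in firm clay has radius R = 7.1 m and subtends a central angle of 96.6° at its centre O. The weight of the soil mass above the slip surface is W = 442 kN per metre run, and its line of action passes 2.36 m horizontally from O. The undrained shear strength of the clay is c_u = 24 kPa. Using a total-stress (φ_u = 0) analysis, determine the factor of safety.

Taking moments about the centre O, the resisting moment is provided by the undrained shear strength acting along the arc:
Arc length L_a = R·θ = 7.1·(96.6°·π/180) = 7.1·1.6860 = 11.97 m
M_R = c_u·L_a·R = 24·11.97·7.1 = 2039.8 kN·m/m
M_D = W·d = 442·2.36 = 1043.1 kN·m/m
FS = M_R / M_D = 2039.8 / 1043.1 = 1.955

FS = 1.96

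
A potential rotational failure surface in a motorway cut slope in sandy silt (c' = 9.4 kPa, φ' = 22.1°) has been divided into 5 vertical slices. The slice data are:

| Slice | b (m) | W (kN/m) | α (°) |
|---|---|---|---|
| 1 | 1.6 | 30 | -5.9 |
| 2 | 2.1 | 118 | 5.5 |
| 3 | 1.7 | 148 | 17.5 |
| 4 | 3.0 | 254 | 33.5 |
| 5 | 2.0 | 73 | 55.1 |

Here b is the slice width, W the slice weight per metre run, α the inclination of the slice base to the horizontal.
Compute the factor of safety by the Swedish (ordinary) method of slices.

Ordinary method of slices: FS = Σ[c'·Δl_i + (W_i cosα_i)·tanφ'] / Σ W_i sinα_i, with Δl_i = b_i / cosα_i.
Slice 1: Δl = 1.6/cos(-5.9°) = 1.609 m; N'_1 = 30·cos(-5.9°) = 29.8; c'Δl = 15.12; W sinα = -3.1
Slice 2: Δl = 2.1/cos5.5° = 2.110 m; N'_2 = 118·cos5.5° = 117.5; c'Δl = 19.83; W sinα = 11.3
Slice 3: Δl = 1.7/cos17.5° = 1.782 m; N'_3 = 148·cos17.5° = 141.2; c'Δl = 16.76; W sinα = 44.5
Slice 4: Δl = 3.0/cos33.5° = 3.598 m; N'_4 = 254·cos33.5° = 211.8; c'Δl = 33.82; W sinα = 140.2
Slice 5: Δl = 2.0/cos55.1° = 3.496 m; N'_5 = 73·cos55.1° = 41.8; c'Δl = 32.86; W sinα = 59.9
Σc'Δl = 118.4 kN/m; ΣN' = 542.0 kN/m; ΣW sinα = 252.8 kN/m
Resisting = 118.4 + 542.0·tan22.1° = 118.4 + 220.1 = 338.5 kN/m
FS = 338.5 / 252.8 = 1.339

FS = 1.34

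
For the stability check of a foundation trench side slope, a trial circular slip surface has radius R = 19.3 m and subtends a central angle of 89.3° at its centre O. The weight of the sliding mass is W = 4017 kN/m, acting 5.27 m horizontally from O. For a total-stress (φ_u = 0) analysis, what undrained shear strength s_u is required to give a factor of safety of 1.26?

FS = s_u·L_a·R / (W·d), so s_u = FS·W·d / (L_a·R).
Arc length L_a = R·θ = 19.3·(89.3°·π/180) = 19.3·1.5586 = 30.08 m
s_u = 1.26·4017·5.27 / (30.08·19.3) = 26673.7 / 580.56 = 45.95 kPa

s_u = 45.9 kPa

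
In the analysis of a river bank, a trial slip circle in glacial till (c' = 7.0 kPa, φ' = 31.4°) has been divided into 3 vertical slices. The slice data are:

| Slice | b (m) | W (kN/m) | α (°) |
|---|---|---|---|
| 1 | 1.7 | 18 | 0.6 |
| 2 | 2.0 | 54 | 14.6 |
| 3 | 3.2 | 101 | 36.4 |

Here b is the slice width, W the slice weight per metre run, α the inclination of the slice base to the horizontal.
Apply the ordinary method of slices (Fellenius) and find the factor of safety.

FS = 1.99

Ordinary method of slices: FS = Σ[c'·Δl_i + (W_i cosα_i)·tanφ'] / Σ W_i sinα_i, with Δl_i = b_i / cosα_i.
Slice 1: Δl = 1.7/cos0.6° = 1.700 m; N'_1 = 18·cos0.6° = 18.0; c'Δl = 11.90; W sinα = 0.2
Slice 2: Δl = 2.0/cos14.6° = 2.067 m; N'_2 = 54·cos14.6° = 52.3; c'Δl = 14.47; W sinα = 13.6
Slice 3: Δl = 3.2/cos36.4° = 3.976 m; N'_3 = 101·cos36.4° = 81.3; c'Δl = 27.83; W sinα = 59.9
Σc'Δl = 54.2 kN/m; ΣN' = 151.5 kN/m; ΣW sinα = 73.7 kN/m
Resisting = 54.2 + 151.5·tan31.4° = 54.2 + 92.5 = 146.7 kN/m
FS = 146.7 / 73.7 = 1.990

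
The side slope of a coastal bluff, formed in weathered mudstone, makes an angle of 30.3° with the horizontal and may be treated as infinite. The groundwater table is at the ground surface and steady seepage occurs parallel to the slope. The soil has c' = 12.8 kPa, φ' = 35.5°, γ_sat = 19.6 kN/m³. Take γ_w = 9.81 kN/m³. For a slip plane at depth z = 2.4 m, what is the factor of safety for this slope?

FS = 1.23

With seepage parallel to the slope and the water table at the surface, the effective normal stress on the slip plane uses the buoyant unit weight γ' = γ_sat − γ_w while the driving shear stress uses γ_sat:
FS = [c' + γ' z cos²β tanφ'] / [γ_sat z sinβ cosβ]
γ' = 19.6 − 9.81 = 9.79 kN/m³
Numerator = 12.8 + 9.79·2.4·cos²30.3°·tan35.5° = 12.8 + 9.79·2.4·0.7455·0.7133 = 25.293 kPa
Denominator = 19.6·2.4·sin30.3°·cos30.3° = 19.6·2.4·0.5045·0.8634 = 20.491 kPa
FS = 25.293 / 20.491 = 1.234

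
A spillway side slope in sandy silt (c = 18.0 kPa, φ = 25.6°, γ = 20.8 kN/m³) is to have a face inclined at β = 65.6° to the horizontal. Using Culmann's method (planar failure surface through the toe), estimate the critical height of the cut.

Culmann's analysis gives the critical failure plane at α_cr = (β + φ)/2 = (65.6 + 25.6)/2 = 45.6°, and the critical height
H_c = (4c/γ) · sinβ cosφ / [1 − cos(β − φ)]
    = (4·18.0/20.8) · sin65.6°·cos25.6° / [1 − cos(40.0°)]
    = 3.462 · 0.9107·0.9018 / [1 − 0.7660]
    = 3.462 · 0.8213 / 0.2340
    = 12.15 m

H_c = 12.15 m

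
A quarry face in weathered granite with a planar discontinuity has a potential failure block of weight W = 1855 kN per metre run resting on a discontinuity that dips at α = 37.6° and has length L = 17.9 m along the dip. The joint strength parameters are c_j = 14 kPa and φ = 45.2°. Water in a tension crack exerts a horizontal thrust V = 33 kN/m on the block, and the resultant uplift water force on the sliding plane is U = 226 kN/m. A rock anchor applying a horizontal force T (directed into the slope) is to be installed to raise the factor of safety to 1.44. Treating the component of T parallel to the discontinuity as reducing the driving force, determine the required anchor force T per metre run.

T = 105 kN/m

Resolving forces along and normal to the sliding plane, with the horizontal anchor force T adding T·sinα to the effective normal force and T·cosα acting up the plane against the driving force:
FS = [c_jL + (W cosα − U − V sinα + T sinα) tanφ] / [W sinα + V cosα − T cosα]
Without the anchor: N' = 1223.6 kN/m, driving T_d = 1158.0 kN/m, resisting R = 14·17.9 + 1223.6·tan45.2° = 1482.7 kN/m, FS = 1.28.
Setting FS = 1.44 and solving for T:
1.44·(1158.0 − T cos37.6°) = 1482.7 + T sin37.6°·tan45.2°
T·(sin37.6°·tan45.2° + 1.44·cos37.6°) = 1.44·1158.0 − 1482.7
T·(0.6101·1.0070 + 1.44·0.7923) = 1667.5 − 1482.7 = 184.7
T·1.7553 = 184.7
T = 105.2 kN/m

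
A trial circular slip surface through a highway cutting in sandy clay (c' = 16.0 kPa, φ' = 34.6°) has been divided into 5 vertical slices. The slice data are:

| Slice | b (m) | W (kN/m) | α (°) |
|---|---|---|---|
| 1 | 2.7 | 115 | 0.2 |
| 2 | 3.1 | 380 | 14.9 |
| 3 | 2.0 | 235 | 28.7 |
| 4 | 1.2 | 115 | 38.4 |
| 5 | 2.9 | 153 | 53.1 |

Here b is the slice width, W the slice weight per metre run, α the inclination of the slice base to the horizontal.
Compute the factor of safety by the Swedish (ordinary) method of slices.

Ordinary method of slices: FS = Σ[c'·Δl_i + (W_i cosα_i)·tanφ'] / Σ W_i sinα_i, with Δl_i = b_i / cosα_i.
Slice 1: Δl = 2.7/cos0.2° = 2.700 m; N'_1 = 115·cos0.2° = 115.0; c'Δl = 43.20; W sinα = 0.4
Slice 2: Δl = 3.1/cos14.9° = 3.208 m; N'_2 = 380·cos14.9° = 367.2; c'Δl = 51.33; W sinα = 97.7
Slice 3: Δl = 2.0/cos28.7° = 2.280 m; N'_3 = 235·cos28.7° = 206.1; c'Δl = 36.48; W sinα = 112.9
Slice 4: Δl = 1.2/cos38.4° = 1.531 m; N'_4 = 115·cos38.4° = 90.1; c'Δl = 24.50; W sinα = 71.4
Slice 5: Δl = 2.9/cos53.1° = 4.830 m; N'_5 = 153·cos53.1° = 91.9; c'Δl = 77.28; W sinα = 122.4
Σc'Δl = 232.8 kN/m; ΣN' = 870.3 kN/m; ΣW sinα = 404.7 kN/m
Resisting = 232.8 + 870.3·tan34.6° = 232.8 + 600.4 = 833.2 kN/m
FS = 833.2 / 404.7 = 2.059

FS = 2.06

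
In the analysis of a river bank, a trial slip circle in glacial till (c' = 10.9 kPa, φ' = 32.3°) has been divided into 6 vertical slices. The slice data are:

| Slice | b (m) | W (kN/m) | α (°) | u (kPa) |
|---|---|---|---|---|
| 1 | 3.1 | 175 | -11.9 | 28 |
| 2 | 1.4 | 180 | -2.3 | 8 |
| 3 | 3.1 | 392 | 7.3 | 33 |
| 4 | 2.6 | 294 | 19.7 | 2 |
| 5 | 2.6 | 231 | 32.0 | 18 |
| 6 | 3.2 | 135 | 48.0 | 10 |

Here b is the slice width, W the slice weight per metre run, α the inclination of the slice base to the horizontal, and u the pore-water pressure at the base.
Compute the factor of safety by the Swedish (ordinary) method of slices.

Ordinary method of slices: FS = Σ[c'·Δl_i + (W_i cosα_i − u_i·Δl_i)·tanφ'] / Σ W_i sinα_i, with Δl_i = b_i / cosα_i.
Slice 1: Δl = 3.1/cos(-11.9°) = 3.168 m; N'_1 = 175·cos(-11.9°) − 28·3.168 = 82.5; c'Δl = 34.53; W sinα = -36.1
Slice 2: Δl = 1.4/cos(-2.3°) = 1.401 m; N'_2 = 180·cos(-2.3°) − 8·1.401 = 168.6; c'Δl = 15.27; W sinα = -7.2
Slice 3: Δl = 3.1/cos7.3° = 3.125 m; N'_3 = 392·cos7.3° − 33·3.125 = 285.7; c'Δl = 34.07; W sinα = 49.8
Slice 4: Δl = 2.6/cos19.7° = 2.762 m; N'_4 = 294·cos19.7° − 2·2.762 = 271.3; c'Δl = 30.10; W sinα = 99.1
Slice 5: Δl = 2.6/cos32.0° = 3.066 m; N'_5 = 231·cos32.0° − 18·3.066 = 140.7; c'Δl = 33.42; W sinα = 122.4
Slice 6: Δl = 3.2/cos48.0° = 4.782 m; N'_6 = 135·cos48.0° − 10·4.782 = 42.5; c'Δl = 52.13; W sinα = 100.3
Σc'Δl = 199.5 kN/m; ΣN' = 991.4 kN/m; ΣW sinα = 328.3 kN/m
Resisting = 199.5 + 991.4·tan32.3° = 199.5 + 626.7 = 826.2 kN/m
FS = 826.2 / 328.3 = 2.516

FS = 2.52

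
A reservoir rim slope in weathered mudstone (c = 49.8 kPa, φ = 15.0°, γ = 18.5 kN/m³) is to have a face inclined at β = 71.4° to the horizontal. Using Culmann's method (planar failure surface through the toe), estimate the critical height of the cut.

Culmann's analysis gives the critical failure plane at α_cr = (β + φ)/2 = (71.4 + 15.0)/2 = 43.2°, and the critical height
H_c = (4c/γ) · sinβ cosφ / [1 − cos(β − φ)]
    = (4·49.8/18.5) · sin71.4°·cos15.0° / [1 − cos(56.4°)]
    = 10.768 · 0.9478·0.9659 / [1 − 0.5534]
    = 10.768 · 0.9155 / 0.4466
    = 22.07 m

H_c = 22.07 m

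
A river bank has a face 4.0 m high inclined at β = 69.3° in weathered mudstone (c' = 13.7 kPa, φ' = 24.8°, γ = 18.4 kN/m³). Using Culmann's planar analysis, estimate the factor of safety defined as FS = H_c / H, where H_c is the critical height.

FS = 2.20

H_c = (4c'/γ) · sinβ cosφ' / [1 − cos(β − φ')]
    = (4·13.7/18.4) · sin69.3°·cos24.8° / [1 − cos44.5°]
    = 2.978 · 0.8492 / 0.2867 = 8.82 m
FS = H_c / H = 8.82 / 4.0 = 2.205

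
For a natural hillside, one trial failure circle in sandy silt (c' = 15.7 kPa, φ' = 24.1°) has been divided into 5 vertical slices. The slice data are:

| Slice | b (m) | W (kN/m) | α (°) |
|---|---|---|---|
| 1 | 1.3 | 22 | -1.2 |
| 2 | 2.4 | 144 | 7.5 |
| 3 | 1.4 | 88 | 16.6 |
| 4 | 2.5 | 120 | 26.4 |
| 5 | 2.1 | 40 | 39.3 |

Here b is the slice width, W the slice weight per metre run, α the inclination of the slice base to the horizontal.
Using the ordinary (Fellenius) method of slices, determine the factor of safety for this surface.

FS = 2.79

Ordinary method of slices: FS = Σ[c'·Δl_i + (W_i cosα_i)·tanφ'] / Σ W_i sinα_i, with Δl_i = b_i / cosα_i.
Slice 1: Δl = 1.3/cos(-1.2°) = 1.300 m; N'_1 = 22·cos(-1.2°) = 22.0; c'Δl = 20.41; W sinα = -0.5
Slice 2: Δl = 2.4/cos7.5° = 2.421 m; N'_2 = 144·cos7.5° = 142.8; c'Δl = 38.01; W sinα = 18.8
Slice 3: Δl = 1.4/cos16.6° = 1.461 m; N'_3 = 88·cos16.6° = 84.3; c'Δl = 22.94; W sinα = 25.1
Slice 4: Δl = 2.5/cos26.4° = 2.791 m; N'_4 = 120·cos26.4° = 107.5; c'Δl = 43.82; W sinα = 53.4
Slice 5: Δl = 2.1/cos39.3° = 2.714 m; N'_5 = 40·cos39.3° = 31.0; c'Δl = 42.61; W sinα = 25.3
Σc'Δl = 167.8 kN/m; ΣN' = 387.5 kN/m; ΣW sinα = 122.2 kN/m
Resisting = 167.8 + 387.5·tan24.1° = 167.8 + 173.4 = 341.1 kN/m
FS = 341.1 / 122.2 = 2.792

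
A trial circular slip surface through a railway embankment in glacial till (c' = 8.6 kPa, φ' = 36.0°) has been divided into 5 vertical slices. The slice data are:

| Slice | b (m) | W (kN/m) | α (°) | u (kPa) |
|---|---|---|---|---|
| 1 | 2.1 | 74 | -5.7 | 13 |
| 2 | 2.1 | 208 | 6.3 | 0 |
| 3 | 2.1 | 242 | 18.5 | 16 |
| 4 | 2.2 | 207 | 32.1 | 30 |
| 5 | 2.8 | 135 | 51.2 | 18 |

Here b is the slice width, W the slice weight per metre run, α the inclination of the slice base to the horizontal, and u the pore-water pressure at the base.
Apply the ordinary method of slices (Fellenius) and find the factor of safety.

FS = 1.67

Ordinary method of slices: FS = Σ[c'·Δl_i + (W_i cosα_i − u_i·Δl_i)·tanφ'] / Σ W_i sinα_i, with Δl_i = b_i / cosα_i.
Slice 1: Δl = 2.1/cos(-5.7°) = 2.110 m; N'_1 = 74·cos(-5.7°) − 13·2.110 = 46.2; c'Δl = 18.15; W sinα = -7.3
Slice 2: Δl = 2.1/cos6.3° = 2.113 m; N'_2 = 208·cos6.3° − 0·2.113 = 206.7; c'Δl = 18.17; W sinα = 22.8
Slice 3: Δl = 2.1/cos18.5° = 2.214 m; N'_3 = 242·cos18.5° − 16·2.214 = 194.1; c'Δl = 19.04; W sinα = 76.8
Slice 4: Δl = 2.2/cos32.1° = 2.597 m; N'_4 = 207·cos32.1° − 30·2.597 = 97.4; c'Δl = 22.33; W sinα = 110.0
Slice 5: Δl = 2.8/cos51.2° = 4.469 m; N'_5 = 135·cos51.2° − 18·4.469 = 4.2; c'Δl = 38.43; W sinα = 105.2
Σc'Δl = 116.1 kN/m; ΣN' = 548.6 kN/m; ΣW sinα = 307.5 kN/m
Resisting = 116.1 + 548.6·tan36.0° = 116.1 + 398.6 = 514.7 kN/m
FS = 514.7 / 307.5 = 1.674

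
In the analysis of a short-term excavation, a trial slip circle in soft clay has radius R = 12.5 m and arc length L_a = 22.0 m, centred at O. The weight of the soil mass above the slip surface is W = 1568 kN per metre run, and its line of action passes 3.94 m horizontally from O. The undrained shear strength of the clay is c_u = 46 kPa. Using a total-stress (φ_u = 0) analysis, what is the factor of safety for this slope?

FS = 2.05

Taking moments about the centre O, the resisting moment is provided by the undrained shear strength acting along the arc:
M_R = c_u·L_a·R = 46·22.00·12.5 = 12650.0 kN·m/m
M_D = W·d = 1568·3.94 = 6177.9 kN·m/m
FS = M_R / M_D = 12650.0 / 6177.9 = 2.048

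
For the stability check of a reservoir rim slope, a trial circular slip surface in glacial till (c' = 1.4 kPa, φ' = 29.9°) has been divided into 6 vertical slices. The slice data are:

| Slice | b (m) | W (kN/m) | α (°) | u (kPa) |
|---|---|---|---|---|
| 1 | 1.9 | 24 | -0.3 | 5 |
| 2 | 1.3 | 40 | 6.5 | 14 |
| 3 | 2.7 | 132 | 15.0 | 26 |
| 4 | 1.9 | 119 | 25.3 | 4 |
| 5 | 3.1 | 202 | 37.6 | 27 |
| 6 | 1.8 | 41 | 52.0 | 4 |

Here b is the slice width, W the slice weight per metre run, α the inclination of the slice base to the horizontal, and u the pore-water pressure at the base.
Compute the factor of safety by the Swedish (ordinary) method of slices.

Ordinary method of slices: FS = Σ[c'·Δl_i + (W_i cosα_i − u_i·Δl_i)·tanφ'] / Σ W_i sinα_i, with Δl_i = b_i / cosα_i.
Slice 1: Δl = 1.9/cos(-0.3°) = 1.900 m; N'_1 = 24·cos(-0.3°) − 5·1.900 = 14.5; c'Δl = 2.66; W sinα = -0.1
Slice 2: Δl = 1.3/cos6.5° = 1.308 m; N'_2 = 40·cos6.5° − 14·1.308 = 21.4; c'Δl = 1.83; W sinα = 4.5
Slice 3: Δl = 2.7/cos15.0° = 2.795 m; N'_3 = 132·cos15.0° − 26·2.795 = 54.8; c'Δl = 3.91; W sinα = 34.2
Slice 4: Δl = 1.9/cos25.3° = 2.102 m; N'_4 = 119·cos25.3° − 4·2.102 = 99.2; c'Δl = 2.94; W sinα = 50.9
Slice 5: Δl = 3.1/cos37.6° = 3.913 m; N'_5 = 202·cos37.6° − 27·3.913 = 54.4; c'Δl = 5.48; W sinα = 123.2
Slice 6: Δl = 1.8/cos52.0° = 2.924 m; N'_6 = 41·cos52.0° − 4·2.924 = 13.5; c'Δl = 4.09; W sinα = 32.3
Σc'Δl = 20.9 kN/m; ΣN' = 257.9 kN/m; ΣW sinα = 245.0 kN/m
Resisting = 20.9 + 257.9·tan29.9° = 20.9 + 148.3 = 169.2 kN/m
FS = 169.2 / 245.0 = 0.691

FS = 0.69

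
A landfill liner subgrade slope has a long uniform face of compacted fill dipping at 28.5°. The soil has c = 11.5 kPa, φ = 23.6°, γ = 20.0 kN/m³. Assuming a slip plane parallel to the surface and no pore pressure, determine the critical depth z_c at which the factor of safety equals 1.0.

Setting FS = 1.00 in FS = [c + γz cos²β tanφ] / [γz sinβ cosβ] and solving for z:
z = c / [γ cosβ (FS·sinβ − cosβ·tanφ)]
  = 11.5 / [20.0·cos28.5°·(1.00·sin28.5° − cos28.5°·tan23.6°)]
  = 11.5 / [20.0·0.8788·(1.00·0.4772 − 0.8788·0.4369)]
  = 11.5 / 1.6383 = 7.019 m

z_c = 7.02 m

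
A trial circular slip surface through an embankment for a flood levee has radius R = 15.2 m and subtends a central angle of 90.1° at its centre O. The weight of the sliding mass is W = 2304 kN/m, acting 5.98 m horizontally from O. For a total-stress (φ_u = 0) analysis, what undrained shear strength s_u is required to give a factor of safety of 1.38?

s_u = 52.3 kPa

FS = s_u·L_a·R / (W·d), so s_u = FS·W·d / (L_a·R).
Arc length L_a = R·θ = 15.2·(90.1°·π/180) = 15.2·1.5725 = 23.90 m
s_u = 1.38·2304·5.98 / (23.90·15.2) = 19013.5 / 363.32 = 52.33 kPa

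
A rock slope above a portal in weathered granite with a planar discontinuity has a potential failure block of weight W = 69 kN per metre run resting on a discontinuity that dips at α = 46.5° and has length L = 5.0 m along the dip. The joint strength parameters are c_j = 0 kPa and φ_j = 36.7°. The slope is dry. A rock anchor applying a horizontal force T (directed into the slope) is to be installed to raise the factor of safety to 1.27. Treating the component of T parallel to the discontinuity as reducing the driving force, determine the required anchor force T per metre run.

T = 20 kN/m

Resolving forces along and normal to the sliding plane, with the horizontal anchor force T adding T·sinα to the effective normal force and T·cosα acting up the plane against the driving force:
FS = [c_jL + (W cosα + T sinα) tanφ_j] / [W sinα − T cosα]
Without the anchor: N' = 47.5 kN/m, driving T_d = 50.1 kN/m, resisting R = 0·5.0 + 47.5·tan36.7° = 35.4 kN/m, FS = 0.71.
Setting FS = 1.27 and solving for T:
1.27·(50.1 − T cos46.5°) = 35.4 + T sin46.5°·tan36.7°
T·(sin46.5°·tan36.7° + 1.27·cos46.5°) = 1.27·50.1 − 35.4
T·(0.7254·0.7454 + 1.27·0.6884) = 63.6 − 35.4 = 28.2
T·1.4149 = 28.2
T = 19.9 kN/m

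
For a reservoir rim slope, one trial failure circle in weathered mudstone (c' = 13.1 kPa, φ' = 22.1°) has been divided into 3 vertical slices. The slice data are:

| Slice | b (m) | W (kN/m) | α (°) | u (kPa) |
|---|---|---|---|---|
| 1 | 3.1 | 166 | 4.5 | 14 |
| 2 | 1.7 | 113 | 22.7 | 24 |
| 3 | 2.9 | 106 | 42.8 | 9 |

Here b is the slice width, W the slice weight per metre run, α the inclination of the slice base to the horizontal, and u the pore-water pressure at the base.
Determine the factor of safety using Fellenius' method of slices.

FS = 1.61

Ordinary method of slices: FS = Σ[c'·Δl_i + (W_i cosα_i − u_i·Δl_i)·tanφ'] / Σ W_i sinα_i, with Δl_i = b_i / cosα_i.
Slice 1: Δl = 3.1/cos4.5° = 3.110 m; N'_1 = 166·cos4.5° − 14·3.110 = 122.0; c'Δl = 40.74; W sinα = 13.0
Slice 2: Δl = 1.7/cos22.7° = 1.843 m; N'_2 = 113·cos22.7° − 24·1.843 = 60.0; c'Δl = 24.14; W sinα = 43.6
Slice 3: Δl = 2.9/cos42.8° = 3.952 m; N'_3 = 106·cos42.8° − 9·3.952 = 42.2; c'Δl = 51.78; W sinα = 72.0
Σc'Δl = 116.7 kN/m; ΣN' = 224.2 kN/m; ΣW sinα = 128.7 kN/m
Resisting = 116.7 + 224.2·tan22.1° = 116.7 + 91.0 = 207.7 kN/m
FS = 207.7 / 128.7 = 1.614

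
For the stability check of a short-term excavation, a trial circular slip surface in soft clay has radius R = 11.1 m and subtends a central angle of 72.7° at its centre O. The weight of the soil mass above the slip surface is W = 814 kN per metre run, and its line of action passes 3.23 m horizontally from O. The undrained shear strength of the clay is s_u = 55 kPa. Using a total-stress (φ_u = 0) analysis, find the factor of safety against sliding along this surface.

FS = 3.27

Taking moments about the centre O, the resisting moment is provided by the undrained shear strength acting along the arc:
Arc length L_a = R·θ = 11.1·(72.7°·π/180) = 11.1·1.2689 = 14.08 m
M_R = s_u·L_a·R = 55·14.08·11.1 = 8598.5 kN·m/m
M_D = W·d = 814·3.23 = 2629.2 kN·m/m
FS = M_R / M_D = 8598.5 / 2629.2 = 3.270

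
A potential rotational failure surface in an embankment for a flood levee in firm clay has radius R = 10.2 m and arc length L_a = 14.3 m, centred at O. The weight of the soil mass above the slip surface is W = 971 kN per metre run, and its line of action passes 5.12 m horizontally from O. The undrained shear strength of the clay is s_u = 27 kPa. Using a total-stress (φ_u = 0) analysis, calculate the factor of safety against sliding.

Taking moments about the centre O, the resisting moment is provided by the undrained shear strength acting along the arc:
M_R = s_u·L_a·R = 27·14.30·10.2 = 3938.2 kN·m/m
M_D = W·d = 971·5.12 = 4971.5 kN·m/m
FS = M_R / M_D = 3938.2 / 4971.5 = 0.792

FS = 0.79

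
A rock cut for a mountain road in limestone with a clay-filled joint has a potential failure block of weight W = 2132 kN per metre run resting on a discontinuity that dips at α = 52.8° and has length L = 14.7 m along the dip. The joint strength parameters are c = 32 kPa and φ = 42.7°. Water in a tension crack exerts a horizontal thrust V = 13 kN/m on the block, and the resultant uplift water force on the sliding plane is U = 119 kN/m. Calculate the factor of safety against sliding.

FS = 0.90

Resolving the block weight along and normal to the plane and applying the Mohr–Coulomb strength on the joint:
N' = W cosα − U − V sinα = 2132·cos52.8° − 119 − 13·sin52.8° = 1159.7 kN/m
Driving force T = W sinα + V cosα = 2132·sin52.8° + 13·cos52.8° = 1706.1 kN/m
Resisting force R = c·L + N'·tanφ = 32·14.7 + 1159.7·tan42.7° = 470.4 + 1070.1 = 1540.5 kN/m
FS = R / T = 1540.5 / 1706.1 = 0.903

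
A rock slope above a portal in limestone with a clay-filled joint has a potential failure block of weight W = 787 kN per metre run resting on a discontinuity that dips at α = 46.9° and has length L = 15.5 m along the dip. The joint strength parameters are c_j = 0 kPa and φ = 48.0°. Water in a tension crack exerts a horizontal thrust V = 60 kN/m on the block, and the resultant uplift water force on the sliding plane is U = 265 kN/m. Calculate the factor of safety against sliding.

FS = 0.41

Resolving the block weight along and normal to the plane and applying the Mohr–Coulomb strength on the joint:
N' = W cosα − U − V sinα = 787·cos46.9° − 265 − 60·sin46.9° = 228.9 kN/m
Driving force T = W sinα + V cosα = 787·sin46.9° + 60·cos46.9° = 615.6 kN/m
Resisting force R = c_j·L + N'·tanφ = 0·15.5 + 228.9·tan48.0° = 0.0 + 254.2 = 254.2 kN/m
FS = R / T = 254.2 / 615.6 = 0.413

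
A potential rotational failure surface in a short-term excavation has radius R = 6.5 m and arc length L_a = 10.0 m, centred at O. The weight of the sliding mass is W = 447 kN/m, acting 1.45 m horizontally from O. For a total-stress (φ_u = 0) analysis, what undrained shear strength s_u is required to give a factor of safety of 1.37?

FS = s_u·L_a·R / (W·d), so s_u = FS·W·d / (L_a·R).
s_u = 1.37·447·1.45 / (10.00·6.5) = 888.0 / 65.00 = 13.66 kPa

s_u = 13.7 kPa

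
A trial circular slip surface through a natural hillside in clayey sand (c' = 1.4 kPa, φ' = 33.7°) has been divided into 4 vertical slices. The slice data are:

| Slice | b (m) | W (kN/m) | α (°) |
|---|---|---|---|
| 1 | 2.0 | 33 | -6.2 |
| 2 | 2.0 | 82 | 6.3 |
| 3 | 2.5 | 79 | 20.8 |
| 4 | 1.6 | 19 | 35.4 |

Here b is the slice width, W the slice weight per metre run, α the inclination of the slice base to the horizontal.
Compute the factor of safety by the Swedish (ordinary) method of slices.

FS = 3.33

Ordinary method of slices: FS = Σ[c'·Δl_i + (W_i cosα_i)·tanφ'] / Σ W_i sinα_i, with Δl_i = b_i / cosα_i.
Slice 1: Δl = 2.0/cos(-6.2°) = 2.012 m; N'_1 = 33·cos(-6.2°) = 32.8; c'Δl = 2.82; W sinα = -3.6
Slice 2: Δl = 2.0/cos6.3° = 2.012 m; N'_2 = 82·cos6.3° = 81.5; c'Δl = 2.82; W sinα = 9.0
Slice 3: Δl = 2.5/cos20.8° = 2.674 m; N'_3 = 79·cos20.8° = 73.9; c'Δl = 3.74; W sinα = 28.1
Slice 4: Δl = 1.6/cos35.4° = 1.963 m; N'_4 = 19·cos35.4° = 15.5; c'Δl = 2.75; W sinα = 11.0
Σc'Δl = 12.1 kN/m; ΣN' = 203.7 kN/m; ΣW sinα = 44.5 kN/m
Resisting = 12.1 + 203.7·tan33.7° = 12.1 + 135.8 = 147.9 kN/m
FS = 147.9 / 44.5 = 3.325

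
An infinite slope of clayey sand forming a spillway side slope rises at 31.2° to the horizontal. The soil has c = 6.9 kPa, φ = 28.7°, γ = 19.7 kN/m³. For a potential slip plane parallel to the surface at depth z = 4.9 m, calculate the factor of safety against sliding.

FS = 1.07

For an infinite slope with a slip plane parallel to the surface (no pore pressure): FS = [c + γz cos²β tanφ] / [γz sinβ cosβ].
γz = 19.7·4.9 = 96.53 kN/m²
Numerator = 6.9 + 96.53·cos²31.2°·tan28.7° = 6.9 + 96.53·0.7316·0.5475 = 45.567 kPa
Denominator = 96.53·sin31.2°·cos31.2° = 96.53·0.5180·0.8554 = 42.773 kPa
FS = 45.567 / 42.773 = 1.065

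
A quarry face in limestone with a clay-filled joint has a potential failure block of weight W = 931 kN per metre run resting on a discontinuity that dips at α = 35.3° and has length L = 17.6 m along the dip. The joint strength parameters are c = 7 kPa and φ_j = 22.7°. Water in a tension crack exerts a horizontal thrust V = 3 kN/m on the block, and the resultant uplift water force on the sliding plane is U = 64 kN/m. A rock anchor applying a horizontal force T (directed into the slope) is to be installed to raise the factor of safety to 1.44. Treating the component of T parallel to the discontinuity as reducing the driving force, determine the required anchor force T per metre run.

T = 257 kN/m

Resolving forces along and normal to the sliding plane, with the horizontal anchor force T adding T·sinα to the effective normal force and T·cosα acting up the plane against the driving force:
FS = [cL + (W cosα − U − V sinα + T sinα) tanφ_j] / [W sinα + V cosα − T cosα]
Without the anchor: N' = 694.1 kN/m, driving T_d = 540.4 kN/m, resisting R = 7·17.6 + 694.1·tan22.7° = 413.5 kN/m, FS = 0.77.
Setting FS = 1.44 and solving for T:
1.44·(540.4 − T cos35.3°) = 413.5 + T sin35.3°·tan22.7°
T·(sin35.3°·tan22.7° + 1.44·cos35.3°) = 1.44·540.4 − 413.5
T·(0.5779·0.4183 + 1.44·0.8161) = 778.2 − 413.5 = 364.7
T·1.4170 = 364.7
T = 257.4 kN/m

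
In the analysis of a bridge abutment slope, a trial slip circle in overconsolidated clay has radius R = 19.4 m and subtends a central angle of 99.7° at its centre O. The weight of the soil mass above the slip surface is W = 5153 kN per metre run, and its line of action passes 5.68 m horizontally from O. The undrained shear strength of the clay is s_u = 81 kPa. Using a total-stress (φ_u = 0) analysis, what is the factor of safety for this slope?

FS = 1.81

Taking moments about the centre O, the resisting moment is provided by the undrained shear strength acting along the arc:
Arc length L_a = R·θ = 19.4·(99.7°·π/180) = 19.4·1.7401 = 33.76 m
M_R = s_u·L_a·R = 81·33.76·19.4 = 53047.0 kN·m/m
M_D = W·d = 5153·5.68 = 29269.0 kN·m/m
FS = M_R / M_D = 53047.0 / 29269.0 = 1.812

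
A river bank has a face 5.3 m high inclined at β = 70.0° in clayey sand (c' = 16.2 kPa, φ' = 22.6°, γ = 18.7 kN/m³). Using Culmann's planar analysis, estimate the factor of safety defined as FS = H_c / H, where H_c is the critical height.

FS = 1.76

H_c = (4c'/γ) · sinβ cosφ' / [1 − cos(β − φ')]
    = (4·16.2/18.7) · sin70.0°·cos22.6° / [1 − cos47.4°]
    = 3.465 · 0.8675 / 0.3231 = 9.30 m
FS = H_c / H = 9.30 / 5.3 = 1.755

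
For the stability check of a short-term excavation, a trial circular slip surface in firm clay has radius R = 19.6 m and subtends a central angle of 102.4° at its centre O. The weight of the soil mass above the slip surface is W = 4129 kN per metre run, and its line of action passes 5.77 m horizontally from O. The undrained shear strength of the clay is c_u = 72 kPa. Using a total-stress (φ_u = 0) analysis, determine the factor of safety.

Taking moments about the centre O, the resisting moment is provided by the undrained shear strength acting along the arc:
Arc length L_a = R·θ = 19.6·(102.4°·π/180) = 19.6·1.7872 = 35.03 m
M_R = c_u·L_a·R = 72·35.03·19.6 = 49433.6 kN·m/m
M_D = W·d = 4129·5.77 = 23824.3 kN·m/m
FS = M_R / M_D = 49433.6 / 23824.3 = 2.075

FS = 2.07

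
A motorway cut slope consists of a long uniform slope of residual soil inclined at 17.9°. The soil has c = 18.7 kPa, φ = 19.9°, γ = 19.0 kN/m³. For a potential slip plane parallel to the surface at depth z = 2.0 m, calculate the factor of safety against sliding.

For an infinite slope with a slip plane parallel to the surface (no pore pressure): FS = [c + γz cos²β tanφ] / [γz sinβ cosβ].
γz = 19.0·2.0 = 38.00 kN/m²
Numerator = 18.7 + 38.00·cos²17.9°·tan19.9° = 18.7 + 38.00·0.9055·0.3620 = 31.156 kPa
Denominator = 38.00·sin17.9°·cos17.9° = 38.00·0.3074·0.9516 = 11.114 kPa
FS = 31.156 / 11.114 = 2.803

FS = 2.80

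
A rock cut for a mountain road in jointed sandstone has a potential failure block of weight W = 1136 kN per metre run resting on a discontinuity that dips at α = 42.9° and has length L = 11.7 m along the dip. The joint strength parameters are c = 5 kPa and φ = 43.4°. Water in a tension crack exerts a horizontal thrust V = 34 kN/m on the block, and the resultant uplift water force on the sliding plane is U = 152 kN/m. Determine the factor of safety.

FS = 0.85

Resolving the block weight along and normal to the plane and applying the Mohr–Coulomb strength on the joint:
N' = W cosα − U − V sinα = 1136·cos42.9° − 152 − 34·sin42.9° = 657.0 kN/m
Driving force T = W sinα + V cosα = 1136·sin42.9° + 34·cos42.9° = 798.2 kN/m
Resisting force R = c·L + N'·tanφ = 5·11.7 + 657.0·tan43.4° = 58.5 + 621.3 = 679.8 kN/m
FS = R / T = 679.8 / 798.2 = 0.852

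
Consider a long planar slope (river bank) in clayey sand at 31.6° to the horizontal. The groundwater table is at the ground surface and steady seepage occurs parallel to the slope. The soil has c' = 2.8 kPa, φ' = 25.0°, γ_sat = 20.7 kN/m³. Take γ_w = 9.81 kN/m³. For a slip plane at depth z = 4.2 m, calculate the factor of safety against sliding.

FS = 0.47

With seepage parallel to the slope and the water table at the surface, the effective normal stress on the slip plane uses the buoyant unit weight γ' = γ_sat − γ_w while the driving shear stress uses γ_sat:
FS = [c' + γ' z cos²β tanφ'] / [γ_sat z sinβ cosβ]
γ' = 20.7 − 9.81 = 10.89 kN/m³
Numerator = 2.8 + 10.89·4.2·cos²31.6°·tan25.0° = 2.8 + 10.89·4.2·0.7254·0.4663 = 18.272 kPa
Denominator = 20.7·4.2·sin31.6°·cos31.6° = 20.7·4.2·0.5240·0.8517 = 38.801 kPa
FS = 18.272 / 38.801 = 0.471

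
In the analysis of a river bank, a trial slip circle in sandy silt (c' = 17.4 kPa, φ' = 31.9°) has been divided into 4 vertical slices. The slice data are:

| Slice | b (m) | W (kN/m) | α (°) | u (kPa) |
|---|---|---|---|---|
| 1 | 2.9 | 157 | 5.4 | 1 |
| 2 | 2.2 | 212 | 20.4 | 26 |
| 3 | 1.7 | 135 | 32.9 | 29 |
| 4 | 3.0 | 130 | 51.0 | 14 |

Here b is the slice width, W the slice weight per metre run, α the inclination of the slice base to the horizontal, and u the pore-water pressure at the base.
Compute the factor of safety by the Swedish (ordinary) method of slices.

FS = 1.65

Ordinary method of slices: FS = Σ[c'·Δl_i + (W_i cosα_i − u_i·Δl_i)·tanφ'] / Σ W_i sinα_i, with Δl_i = b_i / cosα_i.
Slice 1: Δl = 2.9/cos5.4° = 2.913 m; N'_1 = 157·cos5.4° − 1·2.913 = 153.4; c'Δl = 50.68; W sinα = 14.8
Slice 2: Δl = 2.2/cos20.4° = 2.347 m; N'_2 = 212·cos20.4° − 26·2.347 = 137.7; c'Δl = 40.84; W sinα = 73.9
Slice 3: Δl = 1.7/cos32.9° = 2.025 m; N'_3 = 135·cos32.9° − 29·2.025 = 54.6; c'Δl = 35.23; W sinα = 73.3
Slice 4: Δl = 3.0/cos51.0° = 4.767 m; N'_4 = 130·cos51.0° − 14·4.767 = 15.1; c'Δl = 82.95; W sinα = 101.0
Σc'Δl = 209.7 kN/m; ΣN' = 360.8 kN/m; ΣW sinα = 263.0 kN/m
Resisting = 209.7 + 360.8·tan31.9° = 209.7 + 224.6 = 434.3 kN/m
FS = 434.3 / 263.0 = 1.651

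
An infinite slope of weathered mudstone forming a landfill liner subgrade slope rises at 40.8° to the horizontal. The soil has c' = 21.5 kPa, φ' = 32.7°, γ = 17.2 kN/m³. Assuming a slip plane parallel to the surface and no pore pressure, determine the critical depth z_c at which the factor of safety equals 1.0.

z_c = 9.86 m

Setting FS = 1.00 in FS = [c' + γz cos²β tanφ'] / [γz sinβ cosβ] and solving for z:
z = c' / [γ cosβ (FS·sinβ − cosβ·tanφ')]
  = 21.5 / [17.2·cos40.8°·(1.00·sin40.8° − cos40.8°·tan32.7°)]
  = 21.5 / [17.2·0.7570·(1.00·0.6534 − 0.7570·0.6420)]
  = 21.5 / 2.1801 = 9.862 m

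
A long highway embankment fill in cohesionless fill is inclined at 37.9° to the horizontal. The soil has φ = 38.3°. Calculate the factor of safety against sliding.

For a dry cohesionless infinite slope the factor of safety is FS = tanφ / tanβ.
FS = tan38.3° / tan37.9° = 0.7898 / 0.7785 = 1.014

FS = 1.01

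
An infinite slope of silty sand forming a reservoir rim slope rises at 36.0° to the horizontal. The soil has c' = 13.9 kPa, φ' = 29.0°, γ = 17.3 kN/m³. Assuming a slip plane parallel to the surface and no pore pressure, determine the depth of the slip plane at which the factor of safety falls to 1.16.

z = 4.26 m

Setting FS = 1.16 in FS = [c' + γz cos²β tanφ'] / [γz sinβ cosβ] and solving for z:
z = c' / [γ cosβ (FS·sinβ − cosβ·tanφ')]
  = 13.9 / [17.3·cos36.0°·(1.16·sin36.0° − cos36.0°·tan29.0°)]
  = 13.9 / [17.3·0.8090·(1.16·0.5878 − 0.8090·0.5543)]
  = 13.9 / 3.2665 = 4.255 m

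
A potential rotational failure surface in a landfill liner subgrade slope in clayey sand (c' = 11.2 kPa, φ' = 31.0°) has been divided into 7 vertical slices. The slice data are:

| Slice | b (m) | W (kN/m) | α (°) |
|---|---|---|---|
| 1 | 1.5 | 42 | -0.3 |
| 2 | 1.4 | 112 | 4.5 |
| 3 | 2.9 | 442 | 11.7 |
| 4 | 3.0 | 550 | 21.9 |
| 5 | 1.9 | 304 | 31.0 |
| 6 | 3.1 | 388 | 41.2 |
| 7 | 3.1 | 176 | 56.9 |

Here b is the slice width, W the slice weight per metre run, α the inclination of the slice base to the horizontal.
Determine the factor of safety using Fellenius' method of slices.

FS = 1.49

Ordinary method of slices: FS = Σ[c'·Δl_i + (W_i cosα_i)·tanφ'] / Σ W_i sinα_i, with Δl_i = b_i / cosα_i.
Slice 1: Δl = 1.5/cos(-0.3°) = 1.500 m; N'_1 = 42·cos(-0.3°) = 42.0; c'Δl = 16.80; W sinα = -0.2
Slice 2: Δl = 1.4/cos4.5° = 1.404 m; N'_2 = 112·cos4.5° = 111.7; c'Δl = 15.73; W sinα = 8.8
Slice 3: Δl = 2.9/cos11.7° = 2.962 m; N'_3 = 442·cos11.7° = 432.8; c'Δl = 33.17; W sinα = 89.6
Slice 4: Δl = 3.0/cos21.9° = 3.233 m; N'_4 = 550·cos21.9° = 510.3; c'Δl = 36.21; W sinα = 205.1
Slice 5: Δl = 1.9/cos31.0° = 2.217 m; N'_5 = 304·cos31.0° = 260.6; c'Δl = 24.83; W sinα = 156.6
Slice 6: Δl = 3.1/cos41.2° = 4.120 m; N'_6 = 388·cos41.2° = 291.9; c'Δl = 46.14; W sinα = 255.6
Slice 7: Δl = 3.1/cos56.9° = 5.677 m; N'_7 = 176·cos56.9° = 96.1; c'Δl = 63.58; W sinα = 147.4
Σc'Δl = 236.5 kN/m; ΣN' = 1745.4 kN/m; ΣW sinα = 862.9 kN/m
Resisting = 236.5 + 1745.4·tan31.0° = 236.5 + 1048.7 = 1285.2 kN/m
FS = 1285.2 / 862.9 = 1.489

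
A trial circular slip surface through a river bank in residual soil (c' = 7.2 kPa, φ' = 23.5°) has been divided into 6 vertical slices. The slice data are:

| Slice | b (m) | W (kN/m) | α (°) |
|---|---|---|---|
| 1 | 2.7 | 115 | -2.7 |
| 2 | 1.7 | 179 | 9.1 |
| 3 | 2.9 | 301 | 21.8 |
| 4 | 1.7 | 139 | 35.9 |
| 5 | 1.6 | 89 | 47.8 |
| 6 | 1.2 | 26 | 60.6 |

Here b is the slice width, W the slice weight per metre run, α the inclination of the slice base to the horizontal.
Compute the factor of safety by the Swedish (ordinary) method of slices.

FS = 1.42

Ordinary method of slices: FS = Σ[c'·Δl_i + (W_i cosα_i)·tanφ'] / Σ W_i sinα_i, with Δl_i = b_i / cosα_i.
Slice 1: Δl = 2.7/cos(-2.7°) = 2.703 m; N'_1 = 115·cos(-2.7°) = 114.9; c'Δl = 19.46; W sinα = -5.4
Slice 2: Δl = 1.7/cos9.1° = 1.722 m; N'_2 = 179·cos9.1° = 176.7; c'Δl = 12.40; W sinα = 28.3
Slice 3: Δl = 2.9/cos21.8° = 3.123 m; N'_3 = 301·cos21.8° = 279.5; c'Δl = 22.49; W sinα = 111.8
Slice 4: Δl = 1.7/cos35.9° = 2.099 m; N'_4 = 139·cos35.9° = 112.6; c'Δl = 15.11; W sinα = 81.5
Slice 5: Δl = 1.6/cos47.8° = 2.382 m; N'_5 = 89·cos47.8° = 59.8; c'Δl = 17.15; W sinα = 65.9
Slice 6: Δl = 1.2/cos60.6° = 2.444 m; N'_6 = 26·cos60.6° = 12.8; c'Δl = 17.60; W sinα = 22.7
Σc'Δl = 104.2 kN/m; ΣN' = 756.2 kN/m; ΣW sinα = 304.8 kN/m
Resisting = 104.2 + 756.2·tan23.5° = 104.2 + 328.8 = 433.0 kN/m
FS = 433.0 / 304.8 = 1.421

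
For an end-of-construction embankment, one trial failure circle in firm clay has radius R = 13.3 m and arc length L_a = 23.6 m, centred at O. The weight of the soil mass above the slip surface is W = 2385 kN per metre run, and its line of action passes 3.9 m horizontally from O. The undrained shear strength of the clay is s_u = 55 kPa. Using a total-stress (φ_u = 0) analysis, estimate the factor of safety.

Taking moments about the centre O, the resisting moment is provided by the undrained shear strength acting along the arc:
M_R = s_u·L_a·R = 55·23.60·13.3 = 17263.4 kN·m/m
M_D = W·d = 2385·3.9 = 9301.5 kN·m/m
FS = M_R / M_D = 17263.4 / 9301.5 = 1.856

FS = 1.86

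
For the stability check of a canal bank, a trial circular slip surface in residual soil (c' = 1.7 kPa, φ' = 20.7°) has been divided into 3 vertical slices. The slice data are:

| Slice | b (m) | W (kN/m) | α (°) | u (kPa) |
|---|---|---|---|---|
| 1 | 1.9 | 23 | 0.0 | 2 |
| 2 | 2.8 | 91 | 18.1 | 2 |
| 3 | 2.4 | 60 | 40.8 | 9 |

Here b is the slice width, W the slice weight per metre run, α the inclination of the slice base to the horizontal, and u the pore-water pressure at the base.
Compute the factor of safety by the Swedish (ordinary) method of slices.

Ordinary method of slices: FS = Σ[c'·Δl_i + (W_i cosα_i − u_i·Δl_i)·tanφ'] / Σ W_i sinα_i, with Δl_i = b_i / cosα_i.
Slice 1: Δl = 1.9/cos0.0° = 1.900 m; N'_1 = 23·cos0.0° − 2·1.900 = 19.2; c'Δl = 3.23; W sinα = 0.0
Slice 2: Δl = 2.8/cos18.1° = 2.946 m; N'_2 = 91·cos18.1° − 2·2.946 = 80.6; c'Δl = 5.01; W sinα = 28.3
Slice 3: Δl = 2.4/cos40.8° = 3.170 m; N'_3 = 60·cos40.8° − 9·3.170 = 16.9; c'Δl = 5.39; W sinα = 39.2
Σc'Δl = 13.6 kN/m; ΣN' = 116.7 kN/m; ΣW sinα = 67.5 kN/m
Resisting = 13.6 + 116.7·tan20.7° = 13.6 + 44.1 = 57.7 kN/m
FS = 57.7 / 67.5 = 0.855

FS = 0.86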